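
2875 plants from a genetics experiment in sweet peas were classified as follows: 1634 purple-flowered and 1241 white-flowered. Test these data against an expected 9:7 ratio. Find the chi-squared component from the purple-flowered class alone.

Under the 9:7 hypothesis (Σ ratio = 16, N = 2875):
  purple-flowered: 2875 × 9/16 = 1617.1875
  white-flowered: 2875 × 7/16 = 1257.8125
Contribution of purple-flowered: (1634 − 1617.1875)² / 1617.1875 = 0.1748

0.175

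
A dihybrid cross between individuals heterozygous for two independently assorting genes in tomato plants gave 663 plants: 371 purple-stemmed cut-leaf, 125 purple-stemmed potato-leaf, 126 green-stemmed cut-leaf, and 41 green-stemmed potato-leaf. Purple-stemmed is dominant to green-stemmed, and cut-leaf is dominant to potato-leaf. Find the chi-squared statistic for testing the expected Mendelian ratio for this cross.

0.041

A dihybrid F₂ with independent assortment and complete dominance at both loci gives a 9:3:3:1 phenotypic ratio.
Expected counts for N = 663 under a 9:3:3:1 ratio (total parts = 16):
  purple-stemmed cut-leaf: 663 × 9/16 = 372.9375
  purple-stemmed potato-leaf: 663 × 3/16 = 124.3125
  green-stemmed cut-leaf: 663 × 3/16 = 124.3125
  green-stemmed potato-leaf: 663 × 1/16 = 41.4375
χ² = Σ (O − E)² / E
  purple-stemmed cut-leaf: (371 − 372.9375)² / 372.9375 = 0.0101
  purple-stemmed potato-leaf: (125 − 124.3125)² / 124.3125 = 0.0038
  green-stemmed cut-leaf: (126 − 124.3125)² / 124.3125 = 0.0229
  green-stemmed potato-leaf: (41 − 41.4375)² / 41.4375 = 0.0046
χ² = 0.0101 + 0.0038 + 0.0229 + 0.0046 = 0.0414 ≈ 0.041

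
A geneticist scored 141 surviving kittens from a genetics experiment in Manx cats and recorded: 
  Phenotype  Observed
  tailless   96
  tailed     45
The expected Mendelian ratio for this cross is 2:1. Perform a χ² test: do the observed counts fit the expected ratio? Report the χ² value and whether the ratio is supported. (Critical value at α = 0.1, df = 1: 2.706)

The 2:1 ratio has 3 parts, so with N = 141 the expected counts are:
  tailless: 141 × 2/3 = 94
  tailed: 141 × 1/3 = 47
χ² = Σ (O − E)² / E
  tailless: (96 − 94)² / 94 = 0.0426
  tailed: (45 − 47)² / 47 = 0.0851
χ² = 0.0426 + 0.0851 = 0.1277 ≈ 0.128
Degrees of freedom = 2 − 1 = 1; critical value at α = 0.1 is 2.706.
Since 0.128 < 2.706, we fail to reject the null hypothesis — the data are consistent with the 2:1 ratio.

0.128; consistent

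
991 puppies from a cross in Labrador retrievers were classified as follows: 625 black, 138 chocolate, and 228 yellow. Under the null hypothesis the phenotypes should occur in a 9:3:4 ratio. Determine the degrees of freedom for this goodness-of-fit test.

2

A goodness-of-fit test with 3 phenotype classes has df = 3 − 1 = 2.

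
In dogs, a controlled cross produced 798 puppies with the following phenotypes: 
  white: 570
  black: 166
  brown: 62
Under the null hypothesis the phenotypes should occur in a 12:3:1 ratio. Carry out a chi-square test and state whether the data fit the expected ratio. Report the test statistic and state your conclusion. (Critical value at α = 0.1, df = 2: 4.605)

6.097; not consistent

The 12:3:1 ratio has 16 parts, so with N = 798 the expected counts are:
  white: 798 × 12/16 = 598.5
  black: 798 × 3/16 = 149.625
  brown: 798 × 1/16 = 49.875
χ² = Σ (O − E)² / E
  white: (570 − 598.5)² / 598.5 = 1.3571
  black: (166 − 149.625)² / 149.625 = 1.7921
  brown: (62 − 49.875)² / 49.875 = 2.9477
χ² = 1.3571 + 1.7921 + 2.9477 = 6.0969 ≈ 6.097
Degrees of freedom = 3 − 1 = 2; critical value at α = 0.1 is 4.605.
Since 6.097 > 4.605, we reject the null hypothesis — the data do not fit the 12:3:1 ratio.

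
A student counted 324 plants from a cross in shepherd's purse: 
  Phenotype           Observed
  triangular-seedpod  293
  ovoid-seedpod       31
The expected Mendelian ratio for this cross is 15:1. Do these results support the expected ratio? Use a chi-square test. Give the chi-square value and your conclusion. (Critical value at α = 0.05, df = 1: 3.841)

6.087; not consistent

The 15:1 ratio has 16 parts, so with N = 324 the expected counts are:
  triangular-seedpod: 324 × 15/16 = 303.75
  ovoid-seedpod: 324 × 1/16 = 20.25
χ² = Σ (O − E)² / E
  triangular-seedpod: (293 − 303.75)² / 303.75 = 0.3805
  ovoid-seedpod: (31 − 20.25)² / 20.25 = 5.7068
χ² = 0.3805 + 5.7068 = 6.0873 ≈ 6.087
Degrees of freedom = 2 − 1 = 1; critical value at α = 0.05 is 3.841.
Since 6.087 > 3.841, we reject the null hypothesis — the data do not fit the 15:1 ratio.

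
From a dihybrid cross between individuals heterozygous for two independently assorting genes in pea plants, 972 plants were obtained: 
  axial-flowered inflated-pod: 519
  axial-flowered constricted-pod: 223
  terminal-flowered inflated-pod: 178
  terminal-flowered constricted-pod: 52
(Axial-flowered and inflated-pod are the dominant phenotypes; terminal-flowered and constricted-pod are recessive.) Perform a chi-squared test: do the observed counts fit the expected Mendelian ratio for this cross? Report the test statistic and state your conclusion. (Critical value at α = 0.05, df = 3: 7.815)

11.879; not consistent

A dihybrid F₂ with independent assortment and complete dominance at both loci gives a 9:3:3:1 phenotypic ratio.
Under the 9:3:3:1 hypothesis (Σ ratio = 16, N = 972):
  axial-flowered inflated-pod: 972 × 9/16 = 546.75
  axial-flowered constricted-pod: 972 × 3/16 = 182.25
  terminal-flowered inflated-pod: 972 × 3/16 = 182.25
  terminal-flowered constricted-pod: 972 × 1/16 = 60.75
χ² = Σ (O − E)² / E
  axial-flowered inflated-pod: (519 − 546.75)² / 546.75 = 1.4084
  axial-flowered constricted-pod: (223 − 182.25)² / 182.25 = 9.1115
  terminal-flowered inflated-pod: (178 − 182.25)² / 182.25 = 0.0991
  terminal-flowered constricted-pod: (52 − 60.75)² / 60.75 = 1.2603
χ² = 1.4084 + 9.1115 + 0.0991 + 1.2603 = 11.8793 ≈ 11.879
Degrees of freedom = 4 − 1 = 3; critical value at α = 0.05 is 7.815.
Since 11.879 > 7.815, we reject the null hypothesis — the data do not fit the 9:3:3:1 ratio.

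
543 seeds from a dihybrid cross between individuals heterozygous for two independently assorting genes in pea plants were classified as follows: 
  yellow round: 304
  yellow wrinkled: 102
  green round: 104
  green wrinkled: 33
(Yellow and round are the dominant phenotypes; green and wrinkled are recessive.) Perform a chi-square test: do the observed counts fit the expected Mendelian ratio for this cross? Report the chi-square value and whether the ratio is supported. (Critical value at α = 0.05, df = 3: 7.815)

0.080; consistent

A dihybrid F₂ with independent assortment and complete dominance at both loci gives a 9:3:3:1 phenotypic ratio.
Total ratio parts = 16. Expected numbers out of 543:
  yellow round: 543 × 9/16 = 305.4375
  yellow wrinkled: 543 × 3/16 = 101.8125
  green round: 543 × 3/16 = 101.8125
  green wrinkled: 543 × 1/16 = 33.9375
χ² = Σ (O − E)² / E
  yellow round: (304 − 305.4375)² / 305.4375 = 0.0068
  yellow wrinkled: (102 − 101.8125)² / 101.8125 = 0.0003
  green round: (104 − 101.8125)² / 101.8125 = 0.0470
  green wrinkled: (33 − 33.9375)² / 33.9375 = 0.0259
χ² = 0.0068 + 0.0003 + 0.0470 + 0.0259 = 0.080
Degrees of freedom = 4 − 1 = 3; critical value at α = 0.05 is 7.815.
Since 0.080 < 7.815, we fail to reject the null hypothesis — the data are consistent with the 9:3:3:1 ratio.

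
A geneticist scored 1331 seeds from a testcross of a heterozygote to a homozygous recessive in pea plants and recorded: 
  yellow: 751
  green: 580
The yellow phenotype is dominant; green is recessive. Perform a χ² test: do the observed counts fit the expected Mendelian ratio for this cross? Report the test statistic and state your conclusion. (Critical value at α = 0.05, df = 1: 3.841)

21.969; not consistent

A testcross of a heterozygote (Aa × aa) gives a 1:1 phenotypic ratio.
Under the 1:1 hypothesis (Σ ratio = 2, N = 1331):
  yellow: 1331 × 1/2 = 665.5
  green: 1331 × 1/2 = 665.5
χ² = Σ (O − E)² / E
  yellow: (751 − 665.5)² / 665.5 = 10.9846
  green: (580 − 665.5)² / 665.5 = 10.9846
χ² = 10.9846 + 10.9846 = 21.9692 ≈ 21.969
Degrees of freedom = 2 − 1 = 1; critical value at α = 0.05 is 3.841.
Since 21.969 > 3.841, we reject the null hypothesis — the data do not fit the 1:1 ratio.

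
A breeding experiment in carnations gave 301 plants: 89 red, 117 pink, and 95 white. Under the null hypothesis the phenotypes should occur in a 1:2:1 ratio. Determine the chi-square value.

15.153

Expected counts for N = 301 under a 1:2:1 ratio (total parts = 4):
  red: 301 × 1/4 = 75.25
  pink: 301 × 2/4 = 150.5
  white: 301 × 1/4 = 75.25
χ² = Σ (O − E)² / E
  red: (89 − 75.25)² / 75.25 = 2.5125
  pink: (117 − 150.5)² / 150.5 = 7.4568
  white: (95 − 75.25)² / 75.25 = 5.1836
χ² = 2.5125 + 7.4568 + 5.1836 = 15.1529 ≈ 15.153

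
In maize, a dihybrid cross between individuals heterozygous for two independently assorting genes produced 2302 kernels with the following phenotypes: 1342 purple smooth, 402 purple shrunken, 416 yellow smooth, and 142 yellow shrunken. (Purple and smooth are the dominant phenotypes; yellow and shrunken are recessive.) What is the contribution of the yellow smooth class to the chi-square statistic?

A dihybrid F₂ with independent assortment and complete dominance at both loci gives a 9:3:3:1 phenotypic ratio.
Under the 9:3:3:1 hypothesis (Σ ratio = 16, N = 2302):
  purple smooth: 2302 × 9/16 = 1294.875
  purple shrunken: 2302 × 3/16 = 431.625
  yellow smooth: 2302 × 3/16 = 431.625
  yellow shrunken: 2302 × 1/16 = 143.875
Contribution of yellow smooth: (416 − 431.625)² / 431.625 = 0.5656

0.566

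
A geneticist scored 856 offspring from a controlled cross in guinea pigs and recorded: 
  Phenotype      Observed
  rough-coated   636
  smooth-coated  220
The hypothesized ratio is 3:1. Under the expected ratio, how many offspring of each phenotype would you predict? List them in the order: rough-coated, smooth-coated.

642, 214

Under the 3:1 hypothesis (Σ ratio = 4, N = 856):
  rough-coated: 856 × 3/4 = 642
  smooth-coated: 856 × 1/4 = 214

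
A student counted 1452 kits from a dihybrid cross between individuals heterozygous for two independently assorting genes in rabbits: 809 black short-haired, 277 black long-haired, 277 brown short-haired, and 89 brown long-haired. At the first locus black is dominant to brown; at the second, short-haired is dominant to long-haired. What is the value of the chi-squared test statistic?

A dihybrid F₂ with independent assortment and complete dominance at both loci gives a 9:3:3:1 phenotypic ratio.
The 9:3:3:1 ratio has 16 parts, so with N = 1452 the expected counts are:
  black short-haired: 1452 × 9/16 = 816.75
  black long-haired: 1452 × 3/16 = 272.25
  brown short-haired: 1452 × 3/16 = 272.25
  brown long-haired: 1452 × 1/16 = 90.75
χ² = Σ (O − E)² / E
  black short-haired: (809 − 816.75)² / 816.75 = 0.0735
  black long-haired: (277 − 272.25)² / 272.25 = 0.0829
  brown short-haired: (277 − 272.25)² / 272.25 = 0.0829
  brown long-haired: (89 − 90.75)² / 90.75 = 0.0337
χ² = 0.0735 + 0.0829 + 0.0829 + 0.0337 = 0.273

0.273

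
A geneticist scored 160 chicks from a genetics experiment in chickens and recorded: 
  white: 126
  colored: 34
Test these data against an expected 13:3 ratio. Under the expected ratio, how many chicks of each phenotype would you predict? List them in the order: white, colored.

130, 30

Under the 13:3 hypothesis (Σ ratio = 16, N = 160):
  white: 160 × 13/16 = 130
  colored: 160 × 3/16 = 30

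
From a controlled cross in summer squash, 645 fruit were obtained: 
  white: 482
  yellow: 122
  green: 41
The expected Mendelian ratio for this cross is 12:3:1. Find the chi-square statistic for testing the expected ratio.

0.027

Total ratio parts = 16. Expected numbers out of 645:
  white: 645 × 12/16 = 483.75
  yellow: 645 × 3/16 = 120.9375
  green: 645 × 1/16 = 40.3125
χ² = Σ (O − E)² / E
  white: (482 − 483.75)² / 483.75 = 0.0063
  yellow: (122 − 120.9375)² / 120.9375 = 0.0093
  green: (41 − 40.3125)² / 40.3125 = 0.0117
χ² = 0.0063 + 0.0093 + 0.0117 = 0.0273 ≈ 0.027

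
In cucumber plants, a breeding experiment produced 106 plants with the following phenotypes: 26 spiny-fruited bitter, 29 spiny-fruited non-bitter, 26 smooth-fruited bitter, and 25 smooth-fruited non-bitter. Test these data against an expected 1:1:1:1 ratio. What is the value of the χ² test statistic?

The 1:1:1:1 ratio has 4 parts, so with N = 106 the expected counts are:
  spiny-fruited bitter: 106 × 1/4 = 26.5
  spiny-fruited non-bitter: 106 × 1/4 = 26.5
  smooth-fruited bitter: 106 × 1/4 = 26.5
  smooth-fruited non-bitter: 106 × 1/4 = 26.5
χ² = Σ (O − E)² / E
  spiny-fruited bitter: (26 − 26.5)² / 26.5 = 0.0094
  spiny-fruited non-bitter: (29 − 26.5)² / 26.5 = 0.2358
  smooth-fruited bitter: (26 − 26.5)² / 26.5 = 0.0094
  smooth-fruited non-bitter: (25 − 26.5)² / 26.5 = 0.0849
χ² = 0.0094 + 0.2358 + 0.0094 + 0.0849 = 0.3395 ≈ 0.340

0.340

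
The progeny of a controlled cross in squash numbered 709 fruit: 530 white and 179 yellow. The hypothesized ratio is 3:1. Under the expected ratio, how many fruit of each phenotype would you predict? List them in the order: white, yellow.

531.75, 177.25

The 3:1 ratio has 4 parts, so with N = 709 the expected counts are:
  white: 709 × 3/4 = 531.75
  yellow: 709 × 1/4 = 177.25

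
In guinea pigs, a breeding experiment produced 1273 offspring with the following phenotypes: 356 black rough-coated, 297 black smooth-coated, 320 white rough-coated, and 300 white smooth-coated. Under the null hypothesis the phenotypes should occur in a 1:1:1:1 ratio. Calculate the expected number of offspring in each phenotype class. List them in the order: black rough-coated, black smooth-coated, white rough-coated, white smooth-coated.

Under the 1:1:1:1 hypothesis (Σ ratio = 4, N = 1273):
  black rough-coated: 1273 × 1/4 = 318.25
  black smooth-coated: 1273 × 1/4 = 318.25
  white rough-coated: 1273 × 1/4 = 318.25
  white smooth-coated: 1273 × 1/4 = 318.25

318.25, 318.25, 318.25, 318.25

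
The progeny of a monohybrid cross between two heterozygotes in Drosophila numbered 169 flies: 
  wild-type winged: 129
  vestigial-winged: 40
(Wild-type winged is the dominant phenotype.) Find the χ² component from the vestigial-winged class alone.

For a monohybrid cross between heterozygotes with complete dominance, the expected phenotypic ratio is 3:1.
Under the 3:1 hypothesis (Σ ratio = 4, N = 169):
  wild-type winged: 169 × 3/4 = 126.75
  vestigial-winged: 169 × 1/4 = 42.25
Contribution of vestigial-winged: (40 − 42.25)² / 42.25 = 0.1198

0.120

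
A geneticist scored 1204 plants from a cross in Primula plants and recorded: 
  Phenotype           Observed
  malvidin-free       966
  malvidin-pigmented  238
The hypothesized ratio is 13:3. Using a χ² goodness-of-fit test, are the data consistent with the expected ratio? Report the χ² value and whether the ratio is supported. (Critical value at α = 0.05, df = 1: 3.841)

Expected counts for N = 1204 under a 13:3 ratio (total parts = 16):
  malvidin-free: 1204 × 13/16 = 978.25
  malvidin-pigmented: 1204 × 3/16 = 225.75
χ² = Σ (O − E)² / E
  malvidin-free: (966 − 978.25)² / 978.25 = 0.1534
  malvidin-pigmented: (238 − 225.75)² / 225.75 = 0.6647
χ² = 0.1534 + 0.6647 = 0.8181 ≈ 0.818
Degrees of freedom = 2 − 1 = 1; critical value at α = 0.05 is 3.841.
Since 0.818 < 3.841, we fail to reject the null hypothesis — the data are consistent with the 13:3 ratio.

0.818; consistent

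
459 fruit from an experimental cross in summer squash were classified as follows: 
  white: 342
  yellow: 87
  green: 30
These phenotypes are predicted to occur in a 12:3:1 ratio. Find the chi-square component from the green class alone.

Expected counts for N = 459 under a 12:3:1 ratio (total parts = 16):
  white: 459 × 12/16 = 344.25
  yellow: 459 × 3/16 = 86.0625
  green: 459 × 1/16 = 28.6875
Contribution of green: (30 − 28.6875)² / 28.6875 = 0.0600

0.060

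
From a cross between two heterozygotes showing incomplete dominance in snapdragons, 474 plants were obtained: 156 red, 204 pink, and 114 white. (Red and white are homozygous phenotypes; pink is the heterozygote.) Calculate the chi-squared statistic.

With incomplete dominance, a heterozygote × heterozygote cross gives a 1:2:1 phenotypic ratio.
The 1:2:1 ratio has 4 parts, so with N = 474 the expected counts are:
  red: 474 × 1/4 = 118.5
  pink: 474 × 2/4 = 237
  white: 474 × 1/4 = 118.5
χ² = Σ (O − E)² / E
  red: (156 − 118.5)² / 118.5 = 11.8671
  pink: (204 − 237)² / 237 = 4.5949
  white: (114 − 118.5)² / 118.5 = 0.1709
χ² = 11.8671 + 4.5949 + 0.1709 = 16.6329 ≈ 16.633

16.633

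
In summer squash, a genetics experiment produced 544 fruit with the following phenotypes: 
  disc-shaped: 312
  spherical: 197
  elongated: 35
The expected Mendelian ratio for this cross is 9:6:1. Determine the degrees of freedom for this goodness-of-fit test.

A goodness-of-fit test with 3 phenotype classes has df = 3 − 1 = 2.

2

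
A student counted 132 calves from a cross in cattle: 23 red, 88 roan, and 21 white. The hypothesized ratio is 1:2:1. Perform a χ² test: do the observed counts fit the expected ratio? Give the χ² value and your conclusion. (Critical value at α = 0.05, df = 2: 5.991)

14.727; not consistent

The 1:2:1 ratio has 4 parts, so with N = 132 the expected counts are:
  red: 132 × 1/4 = 33
  roan: 132 × 2/4 = 66
  white: 132 × 1/4 = 33
χ² = Σ (O − E)² / E
  red: (23 − 33)² / 33 = 3.0303
  roan: (88 − 66)² / 66 = 7.3333
  white: (21 − 33)² / 33 = 4.3636
χ² = 3.0303 + 7.3333 + 4.3636 = 14.7272 ≈ 14.727
Degrees of freedom = 3 − 1 = 2; critical value at α = 0.05 is 5.991.
Since 14.727 > 5.991, we reject the null hypothesis — the data do not fit the 1:2:1 ratio.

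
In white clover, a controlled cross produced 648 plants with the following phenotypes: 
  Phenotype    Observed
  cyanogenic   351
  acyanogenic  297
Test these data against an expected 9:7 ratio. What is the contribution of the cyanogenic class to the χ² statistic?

0.500

Expected counts for N = 648 under a 9:7 ratio (total parts = 16):
  cyanogenic: 648 × 9/16 = 364.5
  acyanogenic: 648 × 7/16 = 283.5
Contribution of cyanogenic: (351 − 364.5)² / 364.5 = 0.5000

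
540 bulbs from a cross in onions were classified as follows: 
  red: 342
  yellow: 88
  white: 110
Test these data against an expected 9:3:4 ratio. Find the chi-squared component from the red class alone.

Total ratio parts = 16. Expected numbers out of 540:
  red: 540 × 9/16 = 303.75
  yellow: 540 × 3/16 = 101.25
  white: 540 × 4/16 = 135
Contribution of red: (342 − 303.75)² / 303.75 = 4.8167

4.817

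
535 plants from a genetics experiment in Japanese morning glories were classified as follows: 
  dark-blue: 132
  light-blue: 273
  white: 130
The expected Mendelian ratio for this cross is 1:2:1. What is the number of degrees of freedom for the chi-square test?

A goodness-of-fit test with 3 phenotype classes has df = 3 − 1 = 2.

2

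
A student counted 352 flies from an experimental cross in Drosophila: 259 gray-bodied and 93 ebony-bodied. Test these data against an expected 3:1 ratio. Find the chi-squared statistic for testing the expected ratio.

0.379

Expected counts for N = 352 under a 3:1 ratio (total parts = 4):
  gray-bodied: 352 × 3/4 = 264
  ebony-bodied: 352 × 1/4 = 88
χ² = Σ (O − E)² / E
  gray-bodied: (259 − 264)² / 264 = 0.0947
  ebony-bodied: (93 − 88)² / 88 = 0.2841
χ² = 0.0947 + 0.2841 = 0.3788 ≈ 0.379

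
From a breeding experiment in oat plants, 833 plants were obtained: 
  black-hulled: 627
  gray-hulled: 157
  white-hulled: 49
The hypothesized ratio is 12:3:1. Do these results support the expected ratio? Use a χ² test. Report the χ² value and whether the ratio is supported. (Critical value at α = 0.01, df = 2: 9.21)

Expected counts for N = 833 under a 12:3:1 ratio (total parts = 16):
  black-hulled: 833 × 12/16 = 624.75
  gray-hulled: 833 × 3/16 = 156.1875
  white-hulled: 833 × 1/16 = 52.0625
χ² = Σ (O − E)² / E
  black-hulled: (627 − 624.75)² / 624.75 = 0.0081
  gray-hulled: (157 − 156.1875)² / 156.1875 = 0.0042
  white-hulled: (49 − 52.0625)² / 52.0625 = 0.1801
χ² = 0.0081 + 0.0042 + 0.1801 = 0.1924 ≈ 0.192
Degrees of freedom = 3 − 1 = 2; critical value at α = 0.01 is 9.21.
Since 0.192 < 9.21, we fail to reject the null hypothesis — the data are consistent with the 12:3:1 ratio.

0.192; consistent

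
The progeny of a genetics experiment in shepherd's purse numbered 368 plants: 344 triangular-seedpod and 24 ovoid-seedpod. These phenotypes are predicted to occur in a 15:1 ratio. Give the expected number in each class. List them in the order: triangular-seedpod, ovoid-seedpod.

Expected counts for N = 368 under a 15:1 ratio (total parts = 16):
  triangular-seedpod: 368 × 15/16 = 345
  ovoid-seedpod: 368 × 1/16 = 23

345, 23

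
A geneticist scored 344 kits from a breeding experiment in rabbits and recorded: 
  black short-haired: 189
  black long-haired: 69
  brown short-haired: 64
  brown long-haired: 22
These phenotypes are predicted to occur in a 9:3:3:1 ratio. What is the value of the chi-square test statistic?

0.434

Under the 9:3:3:1 hypothesis (Σ ratio = 16, N = 344):
  black short-haired: 344 × 9/16 = 193.5
  black long-haired: 344 × 3/16 = 64.5
  brown short-haired: 344 × 3/16 = 64.5
  brown long-haired: 344 × 1/16 = 21.5
χ² = Σ (O − E)² / E
  black short-haired: (189 − 193.5)² / 193.5 = 0.1047
  black long-haired: (69 − 64.5)² / 64.5 = 0.3140
  brown short-haired: (64 − 64.5)² / 64.5 = 0.0039
  brown long-haired: (22 − 21.5)² / 21.5 = 0.0116
χ² = 0.1047 + 0.3140 + 0.0039 + 0.0116 = 0.4342 ≈ 0.434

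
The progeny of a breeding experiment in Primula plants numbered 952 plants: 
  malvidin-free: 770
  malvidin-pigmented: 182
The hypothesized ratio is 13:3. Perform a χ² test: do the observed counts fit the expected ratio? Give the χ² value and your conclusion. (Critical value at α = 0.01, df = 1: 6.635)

The 13:3 ratio has 16 parts, so with N = 952 the expected counts are:
  malvidin-free: 952 × 13/16 = 773.5
  malvidin-pigmented: 952 × 3/16 = 178.5
χ² = Σ (O − E)² / E
  malvidin-free: (770 − 773.5)² / 773.5 = 0.0158
  malvidin-pigmented: (182 − 178.5)² / 178.5 = 0.0686
χ² = 0.0158 + 0.0686 = 0.0844 ≈ 0.084
Degrees of freedom = 2 − 1 = 1; critical value at α = 0.01 is 6.635.
Since 0.084 < 6.635, we fail to reject the null hypothesis — the data are consistent with the 13:3 ratio.

0.084; consistent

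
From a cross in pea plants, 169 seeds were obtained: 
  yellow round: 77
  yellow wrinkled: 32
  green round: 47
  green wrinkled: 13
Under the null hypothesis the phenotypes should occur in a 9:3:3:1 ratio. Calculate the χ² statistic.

11.397

Expected counts for N = 169 under a 9:3:3:1 ratio (total parts = 16):
  yellow round: 169 × 9/16 = 95.0625
  yellow wrinkled: 169 × 3/16 = 31.6875
  green round: 169 × 3/16 = 31.6875
  green wrinkled: 169 × 1/16 = 10.5625
χ² = Σ (O − E)² / E
  yellow round: (77 − 95.0625)² / 95.0625 = 3.4320
  yellow wrinkled: (32 − 31.6875)² / 31.6875 = 0.0031
  green round: (47 − 31.6875)² / 31.6875 = 7.3995
  green wrinkled: (13 − 10.5625)² / 10.5625 = 0.5625
χ² = 3.4320 + 0.0031 + 7.3995 + 0.5625 = 11.3971 ≈ 11.397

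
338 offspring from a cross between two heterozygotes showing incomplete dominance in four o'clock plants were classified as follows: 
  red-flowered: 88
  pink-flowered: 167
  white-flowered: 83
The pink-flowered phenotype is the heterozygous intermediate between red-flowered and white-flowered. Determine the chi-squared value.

0.195

With incomplete dominance, a heterozygote × heterozygote cross gives a 1:2:1 phenotypic ratio.
Total ratio parts = 4. Expected numbers out of 338:
  red-flowered: 338 × 1/4 = 84.5
  pink-flowered: 338 × 2/4 = 169
  white-flowered: 338 × 1/4 = 84.5
χ² = Σ (O − E)² / E
  red-flowered: (88 − 84.5)² / 84.5 = 0.1450
  pink-flowered: (167 − 169)² / 169 = 0.0237
  white-flowered: (83 − 84.5)² / 84.5 = 0.0266
χ² = 0.1450 + 0.0237 + 0.0266 = 0.1953 ≈ 0.195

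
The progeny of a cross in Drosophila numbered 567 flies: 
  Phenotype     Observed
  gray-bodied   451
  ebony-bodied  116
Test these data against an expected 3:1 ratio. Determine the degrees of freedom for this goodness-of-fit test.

1

A goodness-of-fit test with 2 phenotype classes has df = 2 − 1 = 1.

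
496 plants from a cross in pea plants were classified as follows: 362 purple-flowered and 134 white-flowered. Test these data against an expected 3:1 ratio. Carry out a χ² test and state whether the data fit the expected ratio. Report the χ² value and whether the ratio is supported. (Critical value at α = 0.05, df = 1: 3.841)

1.075; consistent

Total ratio parts = 4. Expected numbers out of 496:
  purple-flowered: 496 × 3/4 = 372
  white-flowered: 496 × 1/4 = 124
χ² = Σ (O − E)² / E
  purple-flowered: (362 − 372)² / 372 = 0.2688
  white-flowered: (134 − 124)² / 124 = 0.8065
χ² = 0.2688 + 0.8065 = 1.0753 ≈ 1.075
Degrees of freedom = 2 − 1 = 1; critical value at α = 0.05 is 3.841.
Since 1.075 < 3.841, we fail to reject the null hypothesis — the data are consistent with the 3:1 ratio.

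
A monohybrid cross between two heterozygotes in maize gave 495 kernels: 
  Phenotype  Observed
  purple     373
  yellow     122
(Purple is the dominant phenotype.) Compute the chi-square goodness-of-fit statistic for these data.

0.033

For a monohybrid cross between heterozygotes with complete dominance, the expected phenotypic ratio is 3:1.
The 3:1 ratio has 4 parts, so with N = 495 the expected counts are:
  purple: 495 × 3/4 = 371.25
  yellow: 495 × 1/4 = 123.75
χ² = Σ (O − E)² / E
  purple: (373 − 371.25)² / 371.25 = 0.0082
  yellow: (122 − 123.75)² / 123.75 = 0.0247
χ² = 0.0082 + 0.0247 = 0.0329 ≈ 0.033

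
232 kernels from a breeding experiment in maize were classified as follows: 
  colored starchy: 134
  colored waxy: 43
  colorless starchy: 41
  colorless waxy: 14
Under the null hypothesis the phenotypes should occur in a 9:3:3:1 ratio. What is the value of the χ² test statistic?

0.261

Total ratio parts = 16. Expected numbers out of 232:
  colored starchy: 232 × 9/16 = 130.5
  colored waxy: 232 × 3/16 = 43.5
  colorless starchy: 232 × 3/16 = 43.5
  colorless waxy: 232 × 1/16 = 14.5
χ² = Σ (O − E)² / E
  colored starchy: (134 − 130.5)² / 130.5 = 0.0939
  colored waxy: (43 − 43.5)² / 43.5 = 0.0057
  colorless starchy: (41 − 43.5)² / 43.5 = 0.1437
  colorless waxy: (14 − 14.5)² / 14.5 = 0.0172
χ² = 0.0939 + 0.0057 + 0.1437 + 0.0172 = 0.2605 ≈ 0.261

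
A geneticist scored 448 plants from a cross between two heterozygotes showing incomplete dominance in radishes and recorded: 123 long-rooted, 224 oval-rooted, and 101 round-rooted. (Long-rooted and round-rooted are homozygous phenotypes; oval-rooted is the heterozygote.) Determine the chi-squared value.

2.161

With incomplete dominance, a heterozygote × heterozygote cross gives a 1:2:1 phenotypic ratio.
Under the 1:2:1 hypothesis (Σ ratio = 4, N = 448):
  long-rooted: 448 × 1/4 = 112
  oval-rooted: 448 × 2/4 = 224
  round-rooted: 448 × 1/4 = 112
χ² = Σ (O − E)² / E
  long-rooted: (123 − 112)² / 112 = 1.0804
  oval-rooted: (224 − 224)² / 224 = 0.0000
  round-rooted: (101 − 112)² / 112 = 1.0804
χ² = 1.0804 + 0.0000 + 1.0804 = 2.1608 ≈ 2.161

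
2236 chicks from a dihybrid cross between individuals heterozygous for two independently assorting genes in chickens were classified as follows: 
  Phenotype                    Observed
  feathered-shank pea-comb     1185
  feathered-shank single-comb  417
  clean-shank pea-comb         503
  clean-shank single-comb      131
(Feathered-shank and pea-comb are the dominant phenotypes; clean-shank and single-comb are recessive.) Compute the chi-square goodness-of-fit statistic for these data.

21.498

A dihybrid F₂ with independent assortment and complete dominance at both loci gives a 9:3:3:1 phenotypic ratio.
The 9:3:3:1 ratio has 16 parts, so with N = 2236 the expected counts are:
  feathered-shank pea-comb: 2236 × 9/16 = 1257.75
  feathered-shank single-comb: 2236 × 3/16 = 419.25
  clean-shank pea-comb: 2236 × 3/16 = 419.25
  clean-shank single-comb: 2236 × 1/16 = 139.75
χ² = Σ (O − E)² / E
  feathered-shank pea-comb: (1185 − 1257.75)² / 1257.75 = 4.2080
  feathered-shank single-comb: (417 − 419.25)² / 419.25 = 0.0121
  clean-shank pea-comb: (503 − 419.25)² / 419.25 = 16.7300
  clean-shank single-comb: (131 − 139.75)² / 139.75 = 0.5479
χ² = 4.2080 + 0.0121 + 16.7300 + 0.5479 = 21.498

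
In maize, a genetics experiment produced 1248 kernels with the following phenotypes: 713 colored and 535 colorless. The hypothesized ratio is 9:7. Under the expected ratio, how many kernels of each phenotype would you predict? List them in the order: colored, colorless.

Under the 9:7 hypothesis (Σ ratio = 16, N = 1248):
  colored: 1248 × 9/16 = 702
  colorless: 1248 × 7/16 = 546

702, 546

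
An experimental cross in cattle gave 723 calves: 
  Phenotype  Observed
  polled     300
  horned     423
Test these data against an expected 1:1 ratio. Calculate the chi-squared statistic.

Expected counts for N = 723 under a 1:1 ratio (total parts = 2):
  polled: 723 × 1/2 = 361.5
  horned: 723 × 1/2 = 361.5
χ² = Σ (O − E)² / E
  polled: (300 − 361.5)² / 361.5 = 10.4627
  horned: (423 − 361.5)² / 361.5 = 10.4627
χ² = 10.4627 + 10.4627 = 20.9254 ≈ 20.925

20.925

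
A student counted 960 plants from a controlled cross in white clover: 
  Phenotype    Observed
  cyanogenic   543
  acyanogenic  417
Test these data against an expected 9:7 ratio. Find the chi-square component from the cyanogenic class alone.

0.017

Total ratio parts = 16. Expected numbers out of 960:
  cyanogenic: 960 × 9/16 = 540
  acyanogenic: 960 × 7/16 = 420
Contribution of cyanogenic: (543 − 540)² / 540 = 0.0167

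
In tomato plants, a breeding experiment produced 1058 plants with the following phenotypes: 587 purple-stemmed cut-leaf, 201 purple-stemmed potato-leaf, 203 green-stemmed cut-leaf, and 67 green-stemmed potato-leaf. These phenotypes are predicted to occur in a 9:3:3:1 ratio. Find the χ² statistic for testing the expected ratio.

0.265

Expected counts for N = 1058 under a 9:3:3:1 ratio (total parts = 16):
  purple-stemmed cut-leaf: 1058 × 9/16 = 595.125
  purple-stemmed potato-leaf: 1058 × 3/16 = 198.375
  green-stemmed cut-leaf: 1058 × 3/16 = 198.375
  green-stemmed potato-leaf: 1058 × 1/16 = 66.125
χ² = Σ (O − E)² / E
  purple-stemmed cut-leaf: (587 − 595.125)² / 595.125 = 0.1109
  purple-stemmed potato-leaf: (201 − 198.375)² / 198.375 = 0.0347
  green-stemmed cut-leaf: (203 − 198.375)² / 198.375 = 0.1078
  green-stemmed potato-leaf: (67 − 66.125)² / 66.125 = 0.0116
χ² = 0.1109 + 0.0347 + 0.1078 + 0.0116 = 0.265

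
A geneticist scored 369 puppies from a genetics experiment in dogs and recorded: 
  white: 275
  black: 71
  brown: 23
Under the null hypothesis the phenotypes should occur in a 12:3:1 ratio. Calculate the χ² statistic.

Under the 12:3:1 hypothesis (Σ ratio = 16, N = 369):
  white: 369 × 12/16 = 276.75
  black: 369 × 3/16 = 69.1875
  brown: 369 × 1/16 = 23.0625
χ² = Σ (O − E)² / E
  white: (275 − 276.75)² / 276.75 = 0.0111
  black: (71 − 69.1875)² / 69.1875 = 0.0475
  brown: (23 − 23.0625)² / 23.0625 = 0.0002
χ² = 0.0111 + 0.0475 + 0.0002 = 0.0588 ≈ 0.059

0.059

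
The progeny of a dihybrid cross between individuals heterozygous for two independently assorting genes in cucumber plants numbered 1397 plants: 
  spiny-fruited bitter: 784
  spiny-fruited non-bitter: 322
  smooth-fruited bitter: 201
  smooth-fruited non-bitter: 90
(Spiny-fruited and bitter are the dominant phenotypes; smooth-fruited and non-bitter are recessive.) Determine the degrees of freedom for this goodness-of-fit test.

3

A dihybrid F₂ with independent assortment and complete dominance at both loci gives a 9:3:3:1 phenotypic ratio.
A goodness-of-fit test with 4 phenotype classes has df = 4 − 1 = 3.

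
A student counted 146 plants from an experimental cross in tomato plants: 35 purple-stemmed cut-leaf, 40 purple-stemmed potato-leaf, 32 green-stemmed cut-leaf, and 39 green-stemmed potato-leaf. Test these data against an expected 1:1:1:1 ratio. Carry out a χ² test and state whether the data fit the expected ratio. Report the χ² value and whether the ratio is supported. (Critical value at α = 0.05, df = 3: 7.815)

Total ratio parts = 4. Expected numbers out of 146:
  purple-stemmed cut-leaf: 146 × 1/4 = 36.5
  purple-stemmed potato-leaf: 146 × 1/4 = 36.5
  green-stemmed cut-leaf: 146 × 1/4 = 36.5
  green-stemmed potato-leaf: 146 × 1/4 = 36.5
χ² = Σ (O − E)² / E
  purple-stemmed cut-leaf: (35 − 36.5)² / 36.5 = 0.0616
  purple-stemmed potato-leaf: (40 − 36.5)² / 36.5 = 0.3356
  green-stemmed cut-leaf: (32 − 36.5)² / 36.5 = 0.5548
  green-stemmed potato-leaf: (39 − 36.5)² / 36.5 = 0.1712
χ² = 0.0616 + 0.3356 + 0.5548 + 0.1712 = 1.1232 ≈ 1.123
Degrees of freedom = 4 − 1 = 3; critical value at α = 0.05 is 7.815.
Since 1.123 < 7.815, we fail to reject the null hypothesis — the data are consistent with the 1:1:1:1 ratio.

1.123; consistent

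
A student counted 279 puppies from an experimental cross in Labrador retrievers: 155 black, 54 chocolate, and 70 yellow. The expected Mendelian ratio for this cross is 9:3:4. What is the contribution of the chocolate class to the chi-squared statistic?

0.054

Total ratio parts = 16. Expected numbers out of 279:
  black: 279 × 9/16 = 156.9375
  chocolate: 279 × 3/16 = 52.3125
  yellow: 279 × 4/16 = 69.75
Contribution of chocolate: (54 − 52.3125)² / 52.3125 = 0.0544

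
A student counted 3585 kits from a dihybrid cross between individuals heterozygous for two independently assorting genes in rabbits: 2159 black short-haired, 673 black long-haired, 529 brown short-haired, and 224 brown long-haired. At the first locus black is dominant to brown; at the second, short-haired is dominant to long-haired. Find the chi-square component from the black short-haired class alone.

10.061

A dihybrid F₂ with independent assortment and complete dominance at both loci gives a 9:3:3:1 phenotypic ratio.
The 9:3:3:1 ratio has 16 parts, so with N = 3585 the expected counts are:
  black short-haired: 3585 × 9/16 = 2016.5625
  black long-haired: 3585 × 3/16 = 672.1875
  brown short-haired: 3585 × 3/16 = 672.1875
  brown long-haired: 3585 × 1/16 = 224.0625
Contribution of black short-haired: (2159 − 2016.5625)² / 2016.5625 = 10.0609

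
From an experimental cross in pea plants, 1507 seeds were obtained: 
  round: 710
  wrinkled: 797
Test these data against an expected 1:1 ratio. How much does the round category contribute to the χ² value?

The 1:1 ratio has 2 parts, so with N = 1507 the expected counts are:
  round: 1507 × 1/2 = 753.5
  wrinkled: 1507 × 1/2 = 753.5
Contribution of round: (710 − 753.5)² / 753.5 = 2.5113

2.511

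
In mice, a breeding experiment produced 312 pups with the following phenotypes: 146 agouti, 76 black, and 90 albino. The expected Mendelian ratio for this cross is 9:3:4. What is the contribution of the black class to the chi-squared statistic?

5.235

The 9:3:4 ratio has 16 parts, so with N = 312 the expected counts are:
  agouti: 312 × 9/16 = 175.5
  black: 312 × 3/16 = 58.5
  albino: 312 × 4/16 = 78
Contribution of black: (76 − 58.5)² / 58.5 = 5.2350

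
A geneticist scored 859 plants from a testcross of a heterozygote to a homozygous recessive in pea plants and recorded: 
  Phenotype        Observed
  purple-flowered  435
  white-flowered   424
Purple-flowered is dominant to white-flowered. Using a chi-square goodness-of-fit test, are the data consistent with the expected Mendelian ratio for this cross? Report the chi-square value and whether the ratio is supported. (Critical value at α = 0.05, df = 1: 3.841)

0.141; consistent

A testcross of a heterozygote (Aa × aa) gives a 1:1 phenotypic ratio.
Total ratio parts = 2. Expected numbers out of 859:
  purple-flowered: 859 × 1/2 = 429.5
  white-flowered: 859 × 1/2 = 429.5
χ² = Σ (O − E)² / E
  purple-flowered: (435 − 429.5)² / 429.5 = 0.0704
  white-flowered: (424 − 429.5)² / 429.5 = 0.0704
χ² = 0.0704 + 0.0704 = 0.1408 ≈ 0.141
Degrees of freedom = 2 − 1 = 1; critical value at α = 0.05 is 3.841.
Since 0.141 < 3.841, we fail to reject the null hypothesis — the data are consistent with the 1:1 ratio.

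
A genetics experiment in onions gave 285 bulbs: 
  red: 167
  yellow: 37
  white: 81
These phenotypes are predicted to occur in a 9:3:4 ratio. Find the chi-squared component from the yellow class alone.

5.056

Expected counts for N = 285 under a 9:3:4 ratio (total parts = 16):
  red: 285 × 9/16 = 160.3125
  yellow: 285 × 3/16 = 53.4375
  white: 285 × 4/16 = 71.25
Contribution of yellow: (37 − 53.4375)² / 53.4375 = 5.0562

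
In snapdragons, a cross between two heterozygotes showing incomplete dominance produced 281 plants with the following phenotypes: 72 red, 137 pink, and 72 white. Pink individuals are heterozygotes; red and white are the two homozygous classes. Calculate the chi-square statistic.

With incomplete dominance, a heterozygote × heterozygote cross gives a 1:2:1 phenotypic ratio.
Expected counts for N = 281 under a 1:2:1 ratio (total parts = 4):
  red: 281 × 1/4 = 70.25
  pink: 281 × 2/4 = 140.5
  white: 281 × 1/4 = 70.25
χ² = Σ (O − E)² / E
  red: (72 − 70.25)² / 70.25 = 0.0436
  pink: (137 − 140.5)² / 140.5 = 0.0872
  white: (72 − 70.25)² / 70.25 = 0.0436
χ² = 0.0436 + 0.0872 + 0.0436 = 0.1744 ≈ 0.174

0.174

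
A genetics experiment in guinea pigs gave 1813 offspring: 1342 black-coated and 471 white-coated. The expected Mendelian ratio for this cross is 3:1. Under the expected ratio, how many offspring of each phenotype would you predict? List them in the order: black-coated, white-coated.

1359.75, 453.25

Expected counts for N = 1813 under a 3:1 ratio (total parts = 4):
  black-coated: 1813 × 3/4 = 1359.75
  white-coated: 1813 × 1/4 = 453.25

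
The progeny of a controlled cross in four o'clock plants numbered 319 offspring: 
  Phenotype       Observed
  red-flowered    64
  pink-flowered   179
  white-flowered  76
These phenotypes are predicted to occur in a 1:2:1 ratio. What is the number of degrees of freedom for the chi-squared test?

A goodness-of-fit test with 3 phenotype classes has df = 3 − 1 = 2.

2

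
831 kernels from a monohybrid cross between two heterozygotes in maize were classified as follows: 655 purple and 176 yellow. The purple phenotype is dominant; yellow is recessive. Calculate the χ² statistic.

6.470

For a monohybrid cross between heterozygotes with complete dominance, the expected phenotypic ratio is 3:1.
Under the 3:1 hypothesis (Σ ratio = 4, N = 831):
  purple: 831 × 3/4 = 623.25
  yellow: 831 × 1/4 = 207.75
χ² = Σ (O − E)² / E
  purple: (655 − 623.25)² / 623.25 = 1.6174
  yellow: (176 − 207.75)² / 207.75 = 4.8523
χ² = 1.6174 + 4.8523 = 6.4697 ≈ 6.470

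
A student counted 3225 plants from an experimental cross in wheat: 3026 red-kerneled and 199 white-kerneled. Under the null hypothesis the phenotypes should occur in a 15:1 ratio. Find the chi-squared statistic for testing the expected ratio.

0.035

Expected counts for N = 3225 under a 15:1 ratio (total parts = 16):
  red-kerneled: 3225 × 15/16 = 3023.4375
  white-kerneled: 3225 × 1/16 = 201.5625
χ² = Σ (O − E)² / E
  red-kerneled: (3026 − 3023.4375)² / 3023.4375 = 0.0022
  white-kerneled: (199 − 201.5625)² / 201.5625 = 0.0326
χ² = 0.0022 + 0.0326 = 0.0348 ≈ 0.035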